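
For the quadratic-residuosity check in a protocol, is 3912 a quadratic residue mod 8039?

yes

(3912/8039)
  = (489/8039)    [8039 ≡ 7 mod 8 ⇒ (2/8039)^3 = +1]
  = (8039/489)    [QR: 489 ≡ 1 mod 4, sign kept]
  = (215/489)    [8039 ≡ 215 mod 489]
  = (489/215)    [QR: 489 ≡ 1 mod 4, sign kept]
  = (59/215)    [489 ≡ 59 mod 215]
  = -(215/59)    [QR: both ≡ 3 mod 4, sign flips]
  = -(38/59)    [215 ≡ 38 mod 59]
  = (19/59)    [59 ≡ 3 mod 8 ⇒ (2/59) = -1]
  = -(59/19)    [QR: both ≡ 3 mod 4, sign flips]
  = -(2/19)    [59 ≡ 2 mod 19]
  = (1/19)    [19 ≡ 3 mod 8 ⇒ (2/19) = -1]
  = 1    [(1/19) = 1]
The Legendre symbol is 1, so x^2 ≡ 3912 (mod 8039) has solution.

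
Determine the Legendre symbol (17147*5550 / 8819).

By multiplicativity, (17147·5550 / 8819) = (17147 / 8819)·(5550 / 8819).
First factor (17147 / 8819):
(17147 / 8819)
  = (8328 / 8819)    [17147 ≡ 8328 mod 8819]
  = -(1041 / 8819)    [8819 ≡ 3 mod 8 ⇒ (2 / 8819)^3 = -1]
  = -(8819 / 1041)    [QR: 1041 ≡ 1 mod 4, sign kept]
  = -(491 / 1041)    [8819 ≡ 491 mod 1041]
  = -(1041 / 491)    [QR: 1041 ≡ 1 mod 4, sign kept]
  = -(59 / 491)    [1041 ≡ 59 mod 491]
  = (491 / 59)    [QR: both ≡ 3 mod 4, sign flips]
  = (19 / 59)    [491 ≡ 19 mod 59]
  = -(59 / 19)    [QR: both ≡ 3 mod 4, sign flips]
  = -(2 / 19)    [59 ≡ 2 mod 19]
  = (1 / 19)    [19 ≡ 3 mod 8 ⇒ (2 / 19) = -1]
  = 1    [(1 / 19) = 1]
Second factor (5550 / 8819):
(5550 / 8819)
  = -(2775 / 8819)    [8819 ≡ 3 mod 8 ⇒ (2 / 8819) = -1]
  = (8819 / 2775)    [QR: both ≡ 3 mod 4, sign flips]
  = (494 / 2775)    [8819 ≡ 494 mod 2775]
  = (247 / 2775)    [2775 ≡ 7 mod 8 ⇒ (2 / 2775) = +1]
  = -(2775 / 247)    [QR: both ≡ 3 mod 4, sign flips]
  = -(58 / 247)    [2775 ≡ 58 mod 247]
  = -(29 / 247)    [247 ≡ 7 mod 8 ⇒ (2 / 247) = +1]
  = -(247 / 29)    [QR: 29 ≡ 1 mod 4, sign kept]
  = -(15 / 29)    [247 ≡ 15 mod 29]
  = -(29 / 15)    [QR: 29 ≡ 1 mod 4, sign kept]
  = -(14 / 15)    [29 ≡ 14 mod 15]
  = -(7 / 15)    [15 ≡ 7 mod 8 ⇒ (2 / 15) = +1]
  = (15 / 7)    [QR: both ≡ 3 mod 4, sign flips]
  = (1 / 7)    [15 ≡ 1 mod 7]
  = 1    [(1 / 7) = 1]
Product: (1)·(1) = 1.

1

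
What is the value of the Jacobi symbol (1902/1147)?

(1902/1147)
  = (755/1147)    [1902 ≡ 755 mod 1147]
  = -(1147/755)    [QR: both ≡ 3 mod 4, sign flips]
  = -(392/755)    [1147 ≡ 392 mod 755]
  = (49/755)    [755 ≡ 3 mod 8 ⇒ (2/755)^3 = -1]
  = (755/49)    [QR: 49 ≡ 1 mod 4, sign kept]
  = (20/49)    [755 ≡ 20 mod 49]
  = (5/49)    [49 ≡ 1 mod 8 ⇒ (2/49)^2 = +1]
  = (49/5)    [QR: 5 ≡ 1 mod 4, sign kept]
  = (4/5)    [49 ≡ 4 mod 5]
  = (1/5)    [5 ≡ 5 mod 8 ⇒ (2/5)^2 = +1]
  = 1    [(1/5) = 1]

1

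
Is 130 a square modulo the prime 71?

no

(130/71)
  = (59/71)    [130 ≡ 59 mod 71]
  = -(71/59)    [QR: both ≡ 3 mod 4, sign flips]
  = -(12/59)    [71 ≡ 12 mod 59]
  = -(3/59)    [59 ≡ 3 mod 8 ⇒ (2/59)^2 = +1]
  = (59/3)    [QR: both ≡ 3 mod 4, sign flips]
  = (2/3)    [59 ≡ 2 mod 3]
  = -(1/3)    [3 ≡ 3 mod 8 ⇒ (2/3) = -1]
  = -1    [(1/3) = 1]
(130/71) = -1, and 71 is prime, so 130 is not a quadratic residue mod 71.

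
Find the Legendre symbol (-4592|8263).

Pull out -1: (-4592|8263) = (-1|8263)·(4592|8263). Since 8263 ≡ 3 (mod 4), (-1|8263) = -1. Now have -(4592|8263).
Factor out 2: 4592 = 2^4·287. Since 8263 ≡ 7 (mod 8), (2|8263) = +1, and (2|8263)^4 = +1. Now have -(287|8263).
Both 287 ≡ 3 and 8263 ≡ 3 (mod 4), so reciprocity gives (287|8263) = -(8263|287). Reduce: 8263 ≡ 227 (mod 287). Now have (227|287).
Both 227 ≡ 3 and 287 ≡ 3 (mod 4), so reciprocity gives (227|287) = -(287|227). Reduce: 287 ≡ 60 (mod 227). Now have -(60|227).
Factor out 2: 60 = 2^2·15. Since 227 ≡ 3 (mod 8), (2|227) = -1, and (2|227)^2 = +1. Now have -(15|227).
Both 15 ≡ 3 and 227 ≡ 3 (mod 4), so reciprocity gives (15|227) = -(227|15). Reduce: 227 ≡ 2 (mod 15). Now have (2|15).
Factor out 2: 2 = 2. Since 15 ≡ 7 (mod 8), (2|15) = +1. Now have (1|15).
(1|15) = 1. Collecting the sign factors: 1.

1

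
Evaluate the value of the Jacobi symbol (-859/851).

Reduce the numerator: -859 ≡ 843 (mod 851), so (-859/851) = (843/851).
Both 843 ≡ 3 and 851 ≡ 3 (mod 4), so reciprocity gives (843/851) = -(851/843). Reduce: 851 ≡ 8 (mod 843). Now have -(8/843).
Factor out 2: 8 = 2^3. Since 843 ≡ 3 (mod 8), (2/843) = -1, and (2/843)^3 = -1. Now have (1/843).
(1/843) = 1. Collecting the sign factors: 1.

1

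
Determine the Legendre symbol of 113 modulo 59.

Reduce the numerator: 113 ≡ 54 (mod 59), so (113 / 59) = (54 / 59).
Factor out 2: 54 = 2·27. Since 59 ≡ 3 (mod 8), (2 / 59) = -1. Now have -(27 / 59).
Both 27 ≡ 3 and 59 ≡ 3 (mod 4), so reciprocity gives (27 / 59) = -(59 / 27). Reduce: 59 ≡ 5 (mod 27). Now have (5 / 27).
5 ≡ 1 (mod 4), so quadratic reciprocity gives (5 / 27) = (27 / 5). Reduce: 27 ≡ 2 (mod 5). Now have (2 / 5).
Factor out 2: 2 = 2. Since 5 ≡ 5 (mod 8), (2 / 5) = -1. Now have -(1 / 5).
(1 / 5) = 1. Collecting the sign factors: -1.

-1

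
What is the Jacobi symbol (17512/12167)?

1

(17512/12167)
  = (5345/12167)    [17512 ≡ 5345 mod 12167]
  = (12167/5345)    [QR: 5345 ≡ 1 mod 4, sign kept]
  = (1477/5345)    [12167 ≡ 1477 mod 5345]
  = (5345/1477)    [QR: 1477 ≡ 1 mod 4, sign kept]
  = (914/1477)    [5345 ≡ 914 mod 1477]
  = -(457/1477)    [1477 ≡ 5 mod 8 ⇒ (2/1477) = -1]
  = -(1477/457)    [QR: 457 ≡ 1 mod 4, sign kept]
  = -(106/457)    [1477 ≡ 106 mod 457]
  = -(53/457)    [457 ≡ 1 mod 8 ⇒ (2/457) = +1]
  = -(457/53)    [QR: 53 ≡ 1 mod 4, sign kept]
  = -(33/53)    [457 ≡ 33 mod 53]
  = -(53/33)    [QR: 33 ≡ 1 mod 4, sign kept]
  = -(20/33)    [53 ≡ 20 mod 33]
  = -(5/33)    [33 ≡ 1 mod 8 ⇒ (2/33)^2 = +1]
  = -(33/5)    [QR: 5 ≡ 1 mod 4, sign kept]
  = -(3/5)    [33 ≡ 3 mod 5]
  = -(5/3)    [QR: 5 ≡ 1 mod 4, sign kept]
  = -(2/3)    [5 ≡ 2 mod 3]
  = (1/3)    [3 ≡ 3 mod 8 ⇒ (2/3) = -1]
  = 1    [(1/3) = 1]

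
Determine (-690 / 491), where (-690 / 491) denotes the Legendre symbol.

-1

Reduce the numerator: -690 ≡ 292 (mod 491), so (-690 / 491) = (292 / 491).
Factor out 2: 292 = 2^2·73. Since 491 ≡ 3 (mod 8), (2 / 491) = -1, and (2 / 491)^2 = +1. Now have (73 / 491).
73 ≡ 1 (mod 4), so quadratic reciprocity gives (73 / 491) = (491 / 73). Reduce: 491 ≡ 53 (mod 73). Now have (53 / 73).
53 ≡ 1 (mod 4), so quadratic reciprocity gives (53 / 73) = (73 / 53). Reduce: 73 ≡ 20 (mod 53). Now have (20 / 53).
Factor out 2: 20 = 2^2·5. Since 53 ≡ 5 (mod 8), (2 / 53) = -1, and (2 / 53)^2 = +1. Now have (5 / 53).
5 ≡ 1 (mod 4), so quadratic reciprocity gives (5 / 53) = (53 / 5). Reduce: 53 ≡ 3 (mod 5). Now have (3 / 5).
5 ≡ 1 (mod 4), so quadratic reciprocity gives (3 / 5) = (5 / 3). Reduce: 5 ≡ 2 (mod 3). Now have (2 / 3).
Factor out 2: 2 = 2. Since 3 ≡ 3 (mod 8), (2 / 3) = -1. Now have -(1 / 3).
(1 / 3) = 1. Collecting the sign factors: -1.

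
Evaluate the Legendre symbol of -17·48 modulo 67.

1

By multiplicativity, (-17·48|67) = (-17|67)·(48|67).
First factor (-17|67):
Pull out -1: (-17|67) = (-1|67)·(17|67). Since 67 ≡ 3 (mod 4), (-1|67) = -1. Now have -(17|67).
17 ≡ 1 (mod 4), so quadratic reciprocity gives (17|67) = (67|17). Reduce: 67 ≡ 16 (mod 17). Now have -(16|17).
Factor out 2: 16 = 2^4. Since 17 ≡ 1 (mod 8), (2|17) = +1, and (2|17)^4 = +1. Now have -(1|17).
(1|17) = 1. Collecting the sign factors: -1.
Second factor (48|67):
Factor out 2: 48 = 2^4·3. Since 67 ≡ 3 (mod 8), (2|67) = -1, and (2|67)^4 = +1. Now have (3|67).
Both 3 ≡ 3 and 67 ≡ 3 (mod 4), so reciprocity gives (3|67) = -(67|3). Reduce: 67 ≡ 1 (mod 3). Now have -(1|3).
(1|3) = 1. Collecting the sign factors: -1.
Product: (-1)·(-1) = 1.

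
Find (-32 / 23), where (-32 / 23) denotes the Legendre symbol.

Reduce the numerator: -32 ≡ 14 (mod 23), so (-32 / 23) = (14 / 23).
Factor out 2: 14 = 2·7. Since 23 ≡ 7 (mod 8), (2 / 23) = +1. Now have (7 / 23).
Both 7 ≡ 3 and 23 ≡ 3 (mod 4), so reciprocity gives (7 / 23) = -(23 / 7). Reduce: 23 ≡ 2 (mod 7). Now have -(2 / 7).
Factor out 2: 2 = 2. Since 7 ≡ 7 (mod 8), (2 / 7) = +1. Now have -(1 / 7).
(1 / 7) = 1. Collecting the sign factors: -1.

-1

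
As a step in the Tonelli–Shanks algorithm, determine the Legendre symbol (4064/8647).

(4064/8647)
  = (127/8647)    [8647 ≡ 7 mod 8 ⇒ (2/8647)^5 = +1]
  = -(8647/127)    [QR: both ≡ 3 mod 4, sign flips]
  = -(11/127)    [8647 ≡ 11 mod 127]
  = (127/11)    [QR: both ≡ 3 mod 4, sign flips]
  = (6/11)    [127 ≡ 6 mod 11]
  = -(3/11)    [11 ≡ 3 mod 8 ⇒ (2/11) = -1]
  = (11/3)    [QR: both ≡ 3 mod 4, sign flips]
  = (2/3)    [11 ≡ 2 mod 3]
  = -(1/3)    [3 ≡ 3 mod 8 ⇒ (2/3) = -1]
  = -1    [(1/3) = 1]

-1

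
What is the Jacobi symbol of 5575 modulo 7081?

-1

7081 ≡ 1 (mod 4), so quadratic reciprocity gives (5575/7081) = (7081/5575). Reduce: 7081 ≡ 1506 (mod 5575). Now have (1506/5575).
Factor out 2: 1506 = 2·753. Since 5575 ≡ 7 (mod 8), (2/5575) = +1. Now have (753/5575).
753 ≡ 1 (mod 4), so quadratic reciprocity gives (753/5575) = (5575/753). Reduce: 5575 ≡ 304 (mod 753). Now have (304/753).
Factor out 2: 304 = 2^4·19. Since 753 ≡ 1 (mod 8), (2/753) = +1, and (2/753)^4 = +1. Now have (19/753).
753 ≡ 1 (mod 4), so quadratic reciprocity gives (19/753) = (753/19). Reduce: 753 ≡ 12 (mod 19). Now have (12/19).
Factor out 2: 12 = 2^2·3. Since 19 ≡ 3 (mod 8), (2/19) = -1, and (2/19)^2 = +1. Now have (3/19).
Both 3 ≡ 3 and 19 ≡ 3 (mod 4), so reciprocity gives (3/19) = -(19/3). Reduce: 19 ≡ 1 (mod 3). Now have -(1/3).
(1/3) = 1. Collecting the sign factors: -1.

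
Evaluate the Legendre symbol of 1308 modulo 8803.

(1308|8803)
  = (327|8803)    [8803 ≡ 3 mod 8 ⇒ (2|8803)^2 = +1]
  = -(8803|327)    [QR: both ≡ 3 mod 4, sign flips]
  = -(301|327)    [8803 ≡ 301 mod 327]
  = -(327|301)    [QR: 301 ≡ 1 mod 4, sign kept]
  = -(26|301)    [327 ≡ 26 mod 301]
  = (13|301)    [301 ≡ 5 mod 8 ⇒ (2|301) = -1]
  = (301|13)    [QR: 13 ≡ 1 mod 4, sign kept]
  = (2|13)    [301 ≡ 2 mod 13]
  = -(1|13)    [13 ≡ 5 mod 8 ⇒ (2|13) = -1]
  = -1    [(1|13) = 1]

-1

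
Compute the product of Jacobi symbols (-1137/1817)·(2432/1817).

By multiplicativity, (-1137·2432/1817) = (-1137/1817)·(2432/1817).
First factor (-1137/1817):
(-1137/1817)
  = (1137/1817)    [1817 ≡ 1 mod 4 ⇒ (-1/1817) = +1]
  = (1817/1137)    [QR: 1137 ≡ 1 mod 4, sign kept]
  = (680/1137)    [1817 ≡ 680 mod 1137]
  = (85/1137)    [1137 ≡ 1 mod 8 ⇒ (2/1137)^3 = +1]
  = (1137/85)    [QR: 85 ≡ 1 mod 4, sign kept]
  = (32/85)    [1137 ≡ 32 mod 85]
  = -(1/85)    [85 ≡ 5 mod 8 ⇒ (2/85)^5 = -1]
  = -1    [(1/85) = 1]
Second factor (2432/1817):
(2432/1817)
  = (615/1817)    [2432 ≡ 615 mod 1817]
  = (1817/615)    [QR: 1817 ≡ 1 mod 4, sign kept]
  = (587/615)    [1817 ≡ 587 mod 615]
  = -(615/587)    [QR: both ≡ 3 mod 4, sign flips]
  = -(28/587)    [615 ≡ 28 mod 587]
  = -(7/587)    [587 ≡ 3 mod 8 ⇒ (2/587)^2 = +1]
  = (587/7)    [QR: both ≡ 3 mod 4, sign flips]
  = (6/7)    [587 ≡ 6 mod 7]
  = (3/7)    [7 ≡ 7 mod 8 ⇒ (2/7) = +1]
  = -(7/3)    [QR: both ≡ 3 mod 4, sign flips]
  = -(1/3)    [7 ≡ 1 mod 3]
  = -1    [(1/3) = 1]
Product: (-1)·(-1) = 1.

1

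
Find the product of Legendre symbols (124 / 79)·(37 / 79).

-1

By multiplicativity, (124·37 / 79) = (124 / 79)·(37 / 79).
First factor (124 / 79):
Reduce the numerator: 124 ≡ 45 (mod 79), so (124 / 79) = (45 / 79).
45 ≡ 1 (mod 4), so quadratic reciprocity gives (45 / 79) = (79 / 45). Reduce: 79 ≡ 34 (mod 45). Now have (34 / 45).
Factor out 2: 34 = 2·17. Since 45 ≡ 5 (mod 8), (2 / 45) = -1. Now have -(17 / 45).
17 ≡ 1 (mod 4), so quadratic reciprocity gives (17 / 45) = (45 / 17). Reduce: 45 ≡ 11 (mod 17). Now have -(11 / 17).
17 ≡ 1 (mod 4), so quadratic reciprocity gives (11 / 17) = (17 / 11). Reduce: 17 ≡ 6 (mod 11). Now have -(6 / 11).
Factor out 2: 6 = 2·3. Since 11 ≡ 3 (mod 8), (2 / 11) = -1. Now have (3 / 11).
Both 3 ≡ 3 and 11 ≡ 3 (mod 4), so reciprocity gives (3 / 11) = -(11 / 3). Reduce: 11 ≡ 2 (mod 3). Now have -(2 / 3).
Factor out 2: 2 = 2. Since 3 ≡ 3 (mod 8), (2 / 3) = -1. Now have (1 / 3).
(1 / 3) = 1. Collecting the sign factors: 1.
Second factor (37 / 79):
37 ≡ 1 (mod 4), so quadratic reciprocity gives (37 / 79) = (79 / 37). Reduce: 79 ≡ 5 (mod 37). Now have (5 / 37).
5 ≡ 1 (mod 4), so quadratic reciprocity gives (5 / 37) = (37 / 5). Reduce: 37 ≡ 2 (mod 5). Now have (2 / 5).
Factor out 2: 2 = 2. Since 5 ≡ 5 (mod 8), (2 / 5) = -1. Now have -(1 / 5).
(1 / 5) = 1. Collecting the sign factors: -1.
Product: (1)·(-1) = -1.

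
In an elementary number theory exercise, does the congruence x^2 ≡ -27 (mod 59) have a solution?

no

Reduce the numerator: -27 ≡ 32 (mod 59), so (-27/59) = (32/59).
Factor out 2: 32 = 2^5. Since 59 ≡ 3 (mod 8), (2/59) = -1, and (2/59)^5 = -1. Now have -(1/59).
(1/59) = 1. Collecting the sign factors: -1.
(-27/59) = -1, and 59 is prime, so -27 is not a quadratic residue mod 59.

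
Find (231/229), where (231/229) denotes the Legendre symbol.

-1

(231/229)
  = (2/229)    [231 ≡ 2 mod 229]
  = -(1/229)    [229 ≡ 5 mod 8 ⇒ (2/229) = -1]
  = -1    [(1/229) = 1]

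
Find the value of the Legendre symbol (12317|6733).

-1

Reduce the numerator: 12317 ≡ 5584 (mod 6733), so (12317|6733) = (5584|6733).
Factor out 2: 5584 = 2^4·349. Since 6733 ≡ 5 (mod 8), (2|6733) = -1, and (2|6733)^4 = +1. Now have (349|6733).
349 ≡ 1 (mod 4), so quadratic reciprocity gives (349|6733) = (6733|349). Reduce: 6733 ≡ 102 (mod 349). Now have (102|349).
Factor out 2: 102 = 2·51. Since 349 ≡ 5 (mod 8), (2|349) = -1. Now have -(51|349).
349 ≡ 1 (mod 4), so quadratic reciprocity gives (51|349) = (349|51). Reduce: 349 ≡ 43 (mod 51). Now have -(43|51).
Both 43 ≡ 3 and 51 ≡ 3 (mod 4), so reciprocity gives (43|51) = -(51|43). Reduce: 51 ≡ 8 (mod 43). Now have (8|43).
Factor out 2: 8 = 2^3. Since 43 ≡ 3 (mod 8), (2|43) = -1, and (2|43)^3 = -1. Now have -(1|43).
(1|43) = 1. Collecting the sign factors: -1.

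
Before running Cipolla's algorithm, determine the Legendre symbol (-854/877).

1

(-854/877)
  = (854/877)    [877 ≡ 1 mod 4 ⇒ (-1/877) = +1]
  = -(427/877)    [877 ≡ 5 mod 8 ⇒ (2/877) = -1]
  = -(877/427)    [QR: 877 ≡ 1 mod 4, sign kept]
  = -(23/427)    [877 ≡ 23 mod 427]
  = (427/23)    [QR: both ≡ 3 mod 4, sign flips]
  = (13/23)    [427 ≡ 13 mod 23]
  = (23/13)    [QR: 13 ≡ 1 mod 4, sign kept]
  = (10/13)    [23 ≡ 10 mod 13]
  = -(5/13)    [13 ≡ 5 mod 8 ⇒ (2/13) = -1]
  = -(13/5)    [QR: 5 ≡ 1 mod 4, sign kept]
  = -(3/5)    [13 ≡ 3 mod 5]
  = -(5/3)    [QR: 5 ≡ 1 mod 4, sign kept]
  = -(2/3)    [5 ≡ 2 mod 3]
  = (1/3)    [3 ≡ 3 mod 8 ⇒ (2/3) = -1]
  = 1    [(1/3) = 1]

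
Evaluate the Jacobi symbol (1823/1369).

(1823/1369)
  = (454/1369)    [1823 ≡ 454 mod 1369]
  = (227/1369)    [1369 ≡ 1 mod 8 ⇒ (2/1369) = +1]
  = (1369/227)    [QR: 1369 ≡ 1 mod 4, sign kept]
  = (7/227)    [1369 ≡ 7 mod 227]
  = -(227/7)    [QR: both ≡ 3 mod 4, sign flips]
  = -(3/7)    [227 ≡ 3 mod 7]
  = (7/3)    [QR: both ≡ 3 mod 4, sign flips]
  = (1/3)    [7 ≡ 1 mod 3]
  = 1    [(1/3) = 1]

1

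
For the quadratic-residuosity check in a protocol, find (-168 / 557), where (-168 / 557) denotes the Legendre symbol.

1

Pull out -1: (-168 / 557) = (-1 / 557)·(168 / 557). Since 557 ≡ 1 (mod 4), (-1 / 557) = +1. Now have (168 / 557).
Factor out 2: 168 = 2^3·21. Since 557 ≡ 5 (mod 8), (2 / 557) = -1, and (2 / 557)^3 = -1. Now have -(21 / 557).
21 ≡ 1 (mod 4), so quadratic reciprocity gives (21 / 557) = (557 / 21). Reduce: 557 ≡ 11 (mod 21). Now have -(11 / 21).
21 ≡ 1 (mod 4), so quadratic reciprocity gives (11 / 21) = (21 / 11). Reduce: 21 ≡ 10 (mod 11). Now have -(10 / 11).
Factor out 2: 10 = 2·5. Since 11 ≡ 3 (mod 8), (2 / 11) = -1. Now have (5 / 11).
5 ≡ 1 (mod 4), so quadratic reciprocity gives (5 / 11) = (11 / 5). Reduce: 11 ≡ 1 (mod 5). Now have (1 / 5).
(1 / 5) = 1. Collecting the sign factors: 1.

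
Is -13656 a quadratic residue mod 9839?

yes

(-13656/9839)
  = (6022/9839)    [-13656 ≡ 6022 mod 9839]
  = (3011/9839)    [9839 ≡ 7 mod 8 ⇒ (2/9839) = +1]
  = -(9839/3011)    [QR: both ≡ 3 mod 4, sign flips]
  = -(806/3011)    [9839 ≡ 806 mod 3011]
  = (403/3011)    [3011 ≡ 3 mod 8 ⇒ (2/3011) = -1]
  = -(3011/403)    [QR: both ≡ 3 mod 4, sign flips]
  = -(190/403)    [3011 ≡ 190 mod 403]
  = (95/403)    [403 ≡ 3 mod 8 ⇒ (2/403) = -1]
  = -(403/95)    [QR: both ≡ 3 mod 4, sign flips]
  = -(23/95)    [403 ≡ 23 mod 95]
  = (95/23)    [QR: both ≡ 3 mod 4, sign flips]
  = (3/23)    [95 ≡ 3 mod 23]
  = -(23/3)    [QR: both ≡ 3 mod 4, sign flips]
  = -(2/3)    [23 ≡ 2 mod 3]
  = (1/3)    [3 ≡ 3 mod 8 ⇒ (2/3) = -1]
  = 1    [(1/3) = 1]
(-13656/9839) = 1, and 9839 is prime, so -13656 is a quadratic residue mod 9839.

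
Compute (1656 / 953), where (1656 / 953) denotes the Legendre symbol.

Reduce the numerator: 1656 ≡ 703 (mod 953), so (1656 / 953) = (703 / 953).
953 ≡ 1 (mod 4), so quadratic reciprocity gives (703 / 953) = (953 / 703). Reduce: 953 ≡ 250 (mod 703). Now have (250 / 703).
Factor out 2: 250 = 2·125. Since 703 ≡ 7 (mod 8), (2 / 703) = +1. Now have (125 / 703).
125 ≡ 1 (mod 4), so quadratic reciprocity gives (125 / 703) = (703 / 125). Reduce: 703 ≡ 78 (mod 125). Now have (78 / 125).
Factor out 2: 78 = 2·39. Since 125 ≡ 5 (mod 8), (2 / 125) = -1. Now have -(39 / 125).
125 ≡ 1 (mod 4), so quadratic reciprocity gives (39 / 125) = (125 / 39). Reduce: 125 ≡ 8 (mod 39). Now have -(8 / 39).
Factor out 2: 8 = 2^3. Since 39 ≡ 7 (mod 8), (2 / 39) = +1, and (2 / 39)^3 = +1. Now have -(1 / 39).
(1 / 39) = 1. Collecting the sign factors: -1.

-1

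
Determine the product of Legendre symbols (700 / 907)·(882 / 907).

1

By multiplicativity, (700·882 / 907) = (700 / 907)·(882 / 907).
First factor (700 / 907):
(700 / 907)
  = (175 / 907)    [907 ≡ 3 mod 8 ⇒ (2 / 907)^2 = +1]
  = -(907 / 175)    [QR: both ≡ 3 mod 4, sign flips]
  = -(32 / 175)    [907 ≡ 32 mod 175]
  = -(1 / 175)    [175 ≡ 7 mod 8 ⇒ (2 / 175)^5 = +1]
  = -1    [(1 / 175) = 1]
Second factor (882 / 907):
(882 / 907)
  = -(441 / 907)    [907 ≡ 3 mod 8 ⇒ (2 / 907) = -1]
  = -(907 / 441)    [QR: 441 ≡ 1 mod 4, sign kept]
  = -(25 / 441)    [907 ≡ 25 mod 441]
  = -(441 / 25)    [QR: 25 ≡ 1 mod 4, sign kept]
  = -(16 / 25)    [441 ≡ 16 mod 25]
  = -(1 / 25)    [25 ≡ 1 mod 8 ⇒ (2 / 25)^4 = +1]
  = -1    [(1 / 25) = 1]
Product: (-1)·(-1) = 1.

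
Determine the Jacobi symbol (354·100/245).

By multiplicativity, (354·100/245) = (354/245)·(100/245).
First factor (354/245):
Reduce the numerator: 354 ≡ 109 (mod 245), so (354/245) = (109/245).
109 ≡ 1 (mod 4), so quadratic reciprocity gives (109/245) = (245/109). Reduce: 245 ≡ 27 (mod 109). Now have (27/109).
109 ≡ 1 (mod 4), so quadratic reciprocity gives (27/109) = (109/27). Reduce: 109 ≡ 1 (mod 27). Now have (1/27).
(1/27) = 1. Collecting the sign factors: 1.
Second factor (100/245):
Factor out 2: 100 = 2^2·25. Since 245 ≡ 5 (mod 8), (2/245) = -1, and (2/245)^2 = +1. Now have (25/245).
25 ≡ 1 (mod 4), so quadratic reciprocity gives (25/245) = (245/25). Reduce: 245 ≡ 20 (mod 25). Now have (20/25).
Factor out 2: 20 = 2^2·5. Since 25 ≡ 1 (mod 8), (2/25) = +1, and (2/25)^2 = +1. Now have (5/25).
5 ≡ 1 (mod 4), so quadratic reciprocity gives (5/25) = (25/5). Reduce: 25 ≡ 0 (mod 5). Now have (0/5).
The numerator is now 0 with denominator 5 > 1: the symbol is 0.
Product: (1)·(0) = 0.

0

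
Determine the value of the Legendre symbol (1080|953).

1

Reduce the numerator: 1080 ≡ 127 (mod 953), so (1080|953) = (127|953).
953 ≡ 1 (mod 4), so quadratic reciprocity gives (127|953) = (953|127). Reduce: 953 ≡ 64 (mod 127). Now have (64|127).
Factor out 2: 64 = 2^6. Since 127 ≡ 7 (mod 8), (2|127) = +1, and (2|127)^6 = +1. Now have (1|127).
(1|127) = 1. Collecting the sign factors: 1.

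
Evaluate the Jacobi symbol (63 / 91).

Both 63 ≡ 3 and 91 ≡ 3 (mod 4), so reciprocity gives (63 / 91) = -(91 / 63). Reduce: 91 ≡ 28 (mod 63). Now have -(28 / 63).
Factor out 2: 28 = 2^2·7. Since 63 ≡ 7 (mod 8), (2 / 63) = +1, and (2 / 63)^2 = +1. Now have -(7 / 63).
Both 7 ≡ 3 and 63 ≡ 3 (mod 4), so reciprocity gives (7 / 63) = -(63 / 7). Reduce: 63 ≡ 0 (mod 7). Now have (0 / 7).
The numerator is now 0 with denominator 7 > 1: the symbol is 0.

0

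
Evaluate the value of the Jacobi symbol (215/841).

1

(215/841)
  = (841/215)    [QR: 841 ≡ 1 mod 4, sign kept]
  = (196/215)    [841 ≡ 196 mod 215]
  = (49/215)    [215 ≡ 7 mod 8 ⇒ (2/215)^2 = +1]
  = (215/49)    [QR: 49 ≡ 1 mod 4, sign kept]
  = (19/49)    [215 ≡ 19 mod 49]
  = (49/19)    [QR: 49 ≡ 1 mod 4, sign kept]
  = (11/19)    [49 ≡ 11 mod 19]
  = -(19/11)    [QR: both ≡ 3 mod 4, sign flips]
  = -(8/11)    [19 ≡ 8 mod 11]
  = (1/11)    [11 ≡ 3 mod 8 ⇒ (2/11)^3 = -1]
  = 1    [(1/11) = 1]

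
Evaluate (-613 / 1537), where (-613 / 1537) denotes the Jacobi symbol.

(-613 / 1537)
  = (924 / 1537)    [-613 ≡ 924 mod 1537]
  = (231 / 1537)    [1537 ≡ 1 mod 8 ⇒ (2 / 1537)^2 = +1]
  = (1537 / 231)    [QR: 1537 ≡ 1 mod 4, sign kept]
  = (151 / 231)    [1537 ≡ 151 mod 231]
  = -(231 / 151)    [QR: both ≡ 3 mod 4, sign flips]
  = -(80 / 151)    [231 ≡ 80 mod 151]
  = -(5 / 151)    [151 ≡ 7 mod 8 ⇒ (2 / 151)^4 = +1]
  = -(151 / 5)    [QR: 5 ≡ 1 mod 4, sign kept]
  = -(1 / 5)    [151 ≡ 1 mod 5]
  = -1    [(1 / 5) = 1]

-1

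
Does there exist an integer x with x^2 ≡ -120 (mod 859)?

(-120|859)
  = (739|859)    [-120 ≡ 739 mod 859]
  = -(859|739)    [QR: both ≡ 3 mod 4, sign flips]
  = -(120|739)    [859 ≡ 120 mod 739]
  = (15|739)    [739 ≡ 3 mod 8 ⇒ (2|739)^3 = -1]
  = -(739|15)    [QR: both ≡ 3 mod 4, sign flips]
  = -(4|15)    [739 ≡ 4 mod 15]
  = -(1|15)    [15 ≡ 7 mod 8 ⇒ (2|15)^2 = +1]
  = -1    [(1|15) = 1]
The Legendre symbol is -1, so x^2 ≡ -120 (mod 859) has no solution.

no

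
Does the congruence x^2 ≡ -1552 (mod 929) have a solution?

no

Pull out -1: (-1552/929) = (-1/929)·(1552/929). Since 929 ≡ 1 (mod 4), (-1/929) = +1. Now have (1552/929).
Reduce the numerator: 1552 ≡ 623 (mod 929), so (1552/929) = (623/929).
929 ≡ 1 (mod 4), so quadratic reciprocity gives (623/929) = (929/623). Reduce: 929 ≡ 306 (mod 623). Now have (306/623).
Factor out 2: 306 = 2·153. Since 623 ≡ 7 (mod 8), (2/623) = +1. Now have (153/623).
153 ≡ 1 (mod 4), so quadratic reciprocity gives (153/623) = (623/153). Reduce: 623 ≡ 11 (mod 153). Now have (11/153).
153 ≡ 1 (mod 4), so quadratic reciprocity gives (11/153) = (153/11). Reduce: 153 ≡ 10 (mod 11). Now have (10/11).
Factor out 2: 10 = 2·5. Since 11 ≡ 3 (mod 8), (2/11) = -1. Now have -(5/11).
5 ≡ 1 (mod 4), so quadratic reciprocity gives (5/11) = (11/5). Reduce: 11 ≡ 1 (mod 5). Now have -(1/5).
(1/5) = 1. Collecting the sign factors: -1.
The Legendre symbol is -1, so x^2 ≡ -1552 (mod 929) has no solution.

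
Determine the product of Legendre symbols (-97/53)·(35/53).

-1

By multiplicativity, (-97·35/53) = (-97/53)·(35/53).
First factor (-97/53):
(-97/53)
  = (9/53)    [-97 ≡ 9 mod 53]
  = (53/9)    [QR: 9 ≡ 1 mod 4, sign kept]
  = (8/9)    [53 ≡ 8 mod 9]
  = (1/9)    [9 ≡ 1 mod 8 ⇒ (2/9)^3 = +1]
  = 1    [(1/9) = 1]
Second factor (35/53):
(35/53)
  = (53/35)    [QR: 53 ≡ 1 mod 4, sign kept]
  = (18/35)    [53 ≡ 18 mod 35]
  = -(9/35)    [35 ≡ 3 mod 8 ⇒ (2/35) = -1]
  = -(35/9)    [QR: 9 ≡ 1 mod 4, sign kept]
  = -(8/9)    [35 ≡ 8 mod 9]
  = -(1/9)    [9 ≡ 1 mod 8 ⇒ (2/9)^3 = +1]
  = -1    [(1/9) = 1]
Product: (1)·(-1) = -1.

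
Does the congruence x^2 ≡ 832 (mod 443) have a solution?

Reduce the numerator: 832 ≡ 389 (mod 443), so (832/443) = (389/443).
389 ≡ 1 (mod 4), so quadratic reciprocity gives (389/443) = (443/389). Reduce: 443 ≡ 54 (mod 389). Now have (54/389).
Factor out 2: 54 = 2·27. Since 389 ≡ 5 (mod 8), (2/389) = -1. Now have -(27/389).
389 ≡ 1 (mod 4), so quadratic reciprocity gives (27/389) = (389/27). Reduce: 389 ≡ 11 (mod 27). Now have -(11/27).
Both 11 ≡ 3 and 27 ≡ 3 (mod 4), so reciprocity gives (11/27) = -(27/11). Reduce: 27 ≡ 5 (mod 11). Now have (5/11).
5 ≡ 1 (mod 4), so quadratic reciprocity gives (5/11) = (11/5). Reduce: 11 ≡ 1 (mod 5). Now have (1/5).
(1/5) = 1. Collecting the sign factors: 1.
(832/443) = 1, and 443 is prime, so 832 is a quadratic residue mod 443.

yes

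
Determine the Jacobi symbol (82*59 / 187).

By multiplicativity, (82·59 / 187) = (82 / 187)·(59 / 187).
First factor (82 / 187):
Factor out 2: 82 = 2·41. Since 187 ≡ 3 (mod 8), (2 / 187) = -1. Now have -(41 / 187).
41 ≡ 1 (mod 4), so quadratic reciprocity gives (41 / 187) = (187 / 41). Reduce: 187 ≡ 23 (mod 41). Now have -(23 / 41).
41 ≡ 1 (mod 4), so quadratic reciprocity gives (23 / 41) = (41 / 23). Reduce: 41 ≡ 18 (mod 23). Now have -(18 / 23).
Factor out 2: 18 = 2·9. Since 23 ≡ 7 (mod 8), (2 / 23) = +1. Now have -(9 / 23).
9 ≡ 1 (mod 4), so quadratic reciprocity gives (9 / 23) = (23 / 9). Reduce: 23 ≡ 5 (mod 9). Now have -(5 / 9).
5 ≡ 1 (mod 4), so quadratic reciprocity gives (5 / 9) = (9 / 5). Reduce: 9 ≡ 4 (mod 5). Now have -(4 / 5).
Factor out 2: 4 = 2^2. Since 5 ≡ 5 (mod 8), (2 / 5) = -1, and (2 / 5)^2 = +1. Now have -(1 / 5).
(1 / 5) = 1. Collecting the sign factors: -1.
Second factor (59 / 187):
Both 59 ≡ 3 and 187 ≡ 3 (mod 4), so reciprocity gives (59 / 187) = -(187 / 59). Reduce: 187 ≡ 10 (mod 59). Now have -(10 / 59).
Factor out 2: 10 = 2·5. Since 59 ≡ 3 (mod 8), (2 / 59) = -1. Now have (5 / 59).
5 ≡ 1 (mod 4), so quadratic reciprocity gives (5 / 59) = (59 / 5). Reduce: 59 ≡ 4 (mod 5). Now have (4 / 5).
Factor out 2: 4 = 2^2. Since 5 ≡ 5 (mod 8), (2 / 5) = -1, and (2 / 5)^2 = +1. Now have (1 / 5).
(1 / 5) = 1. Collecting the sign factors: 1.
Product: (-1)·(1) = -1.

-1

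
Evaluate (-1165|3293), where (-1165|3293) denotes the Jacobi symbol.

-1

Reduce the numerator: -1165 ≡ 2128 (mod 3293), so (-1165|3293) = (2128|3293).
Factor out 2: 2128 = 2^4·133. Since 3293 ≡ 5 (mod 8), (2|3293) = -1, and (2|3293)^4 = +1. Now have (133|3293).
133 ≡ 1 (mod 4), so quadratic reciprocity gives (133|3293) = (3293|133). Reduce: 3293 ≡ 101 (mod 133). Now have (101|133).
101 ≡ 1 (mod 4), so quadratic reciprocity gives (101|133) = (133|101). Reduce: 133 ≡ 32 (mod 101). Now have (32|101).
Factor out 2: 32 = 2^5. Since 101 ≡ 5 (mod 8), (2|101) = -1, and (2|101)^5 = -1. Now have -(1|101).
(1|101) = 1. Collecting the sign factors: -1.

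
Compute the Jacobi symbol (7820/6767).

(7820/6767)
  = (1053/6767)    [7820 ≡ 1053 mod 6767]
  = (6767/1053)    [QR: 1053 ≡ 1 mod 4, sign kept]
  = (449/1053)    [6767 ≡ 449 mod 1053]
  = (1053/449)    [QR: 449 ≡ 1 mod 4, sign kept]
  = (155/449)    [1053 ≡ 155 mod 449]
  = (449/155)    [QR: 449 ≡ 1 mod 4, sign kept]
  = (139/155)    [449 ≡ 139 mod 155]
  = -(155/139)    [QR: both ≡ 3 mod 4, sign flips]
  = -(16/139)    [155 ≡ 16 mod 139]
  = -(1/139)    [139 ≡ 3 mod 8 ⇒ (2/139)^4 = +1]
  = -1    [(1/139) = 1]

-1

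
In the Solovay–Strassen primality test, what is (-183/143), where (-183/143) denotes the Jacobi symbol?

1

(-183/143)
  = (103/143)    [-183 ≡ 103 mod 143]
  = -(143/103)    [QR: both ≡ 3 mod 4, sign flips]
  = -(40/103)    [143 ≡ 40 mod 103]
  = -(5/103)    [103 ≡ 7 mod 8 ⇒ (2/103)^3 = +1]
  = -(103/5)    [QR: 5 ≡ 1 mod 4, sign kept]
  = -(3/5)    [103 ≡ 3 mod 5]
  = -(5/3)    [QR: 5 ≡ 1 mod 4, sign kept]
  = -(2/3)    [5 ≡ 2 mod 3]
  = (1/3)    [3 ≡ 3 mod 8 ⇒ (2/3) = -1]
  = 1    [(1/3) = 1]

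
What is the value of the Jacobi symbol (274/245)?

1

Reduce the numerator: 274 ≡ 29 (mod 245), so (274/245) = (29/245).
29 ≡ 1 (mod 4), so quadratic reciprocity gives (29/245) = (245/29). Reduce: 245 ≡ 13 (mod 29). Now have (13/29).
13 ≡ 1 (mod 4), so quadratic reciprocity gives (13/29) = (29/13). Reduce: 29 ≡ 3 (mod 13). Now have (3/13).
13 ≡ 1 (mod 4), so quadratic reciprocity gives (3/13) = (13/3). Reduce: 13 ≡ 1 (mod 3). Now have (1/3).
(1/3) = 1. Collecting the sign factors: 1.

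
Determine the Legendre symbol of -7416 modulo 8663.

-1

(-7416 / 8663)
  = (1247 / 8663)    [-7416 ≡ 1247 mod 8663]
  = -(8663 / 1247)    [QR: both ≡ 3 mod 4, sign flips]
  = -(1181 / 1247)    [8663 ≡ 1181 mod 1247]
  = -(1247 / 1181)    [QR: 1181 ≡ 1 mod 4, sign kept]
  = -(66 / 1181)    [1247 ≡ 66 mod 1181]
  = (33 / 1181)    [1181 ≡ 5 mod 8 ⇒ (2 / 1181) = -1]
  = (1181 / 33)    [QR: 33 ≡ 1 mod 4, sign kept]
  = (26 / 33)    [1181 ≡ 26 mod 33]
  = (13 / 33)    [33 ≡ 1 mod 8 ⇒ (2 / 33) = +1]
  = (33 / 13)    [QR: 13 ≡ 1 mod 4, sign kept]
  = (7 / 13)    [33 ≡ 7 mod 13]
  = (13 / 7)    [QR: 13 ≡ 1 mod 4, sign kept]
  = (6 / 7)    [13 ≡ 6 mod 7]
  = (3 / 7)    [7 ≡ 7 mod 8 ⇒ (2 / 7) = +1]
  = -(7 / 3)    [QR: both ≡ 3 mod 4, sign flips]
  = -(1 / 3)    [7 ≡ 1 mod 3]
  = -1    [(1 / 3) = 1]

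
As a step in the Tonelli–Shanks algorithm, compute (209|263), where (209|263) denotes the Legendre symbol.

(209|263)
  = (263|209)    [QR: 209 ≡ 1 mod 4, sign kept]
  = (54|209)    [263 ≡ 54 mod 209]
  = (27|209)    [209 ≡ 1 mod 8 ⇒ (2|209) = +1]
  = (209|27)    [QR: 209 ≡ 1 mod 4, sign kept]
  = (20|27)    [209 ≡ 20 mod 27]
  = (5|27)    [27 ≡ 3 mod 8 ⇒ (2|27)^2 = +1]
  = (27|5)    [QR: 5 ≡ 1 mod 4, sign kept]
  = (2|5)    [27 ≡ 2 mod 5]
  = -(1|5)    [5 ≡ 5 mod 8 ⇒ (2|5) = -1]
  = -1    [(1|5) = 1]

-1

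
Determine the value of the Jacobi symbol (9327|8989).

-1

Reduce the numerator: 9327 ≡ 338 (mod 8989), so (9327|8989) = (338|8989).
Factor out 2: 338 = 2·169. Since 8989 ≡ 5 (mod 8), (2|8989) = -1. Now have -(169|8989).
169 ≡ 1 (mod 4), so quadratic reciprocity gives (169|8989) = (8989|169). Reduce: 8989 ≡ 32 (mod 169). Now have -(32|169).
Factor out 2: 32 = 2^5. Since 169 ≡ 1 (mod 8), (2|169) = +1, and (2|169)^5 = +1. Now have -(1|169).
(1|169) = 1. Collecting the sign factors: -1.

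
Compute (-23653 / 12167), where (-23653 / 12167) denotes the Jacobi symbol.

-1

Reduce the numerator: -23653 ≡ 681 (mod 12167), so (-23653 / 12167) = (681 / 12167).
681 ≡ 1 (mod 4), so quadratic reciprocity gives (681 / 12167) = (12167 / 681). Reduce: 12167 ≡ 590 (mod 681). Now have (590 / 681).
Factor out 2: 590 = 2·295. Since 681 ≡ 1 (mod 8), (2 / 681) = +1. Now have (295 / 681).
681 ≡ 1 (mod 4), so quadratic reciprocity gives (295 / 681) = (681 / 295). Reduce: 681 ≡ 91 (mod 295). Now have (91 / 295).
Both 91 ≡ 3 and 295 ≡ 3 (mod 4), so reciprocity gives (91 / 295) = -(295 / 91). Reduce: 295 ≡ 22 (mod 91). Now have -(22 / 91).
Factor out 2: 22 = 2·11. Since 91 ≡ 3 (mod 8), (2 / 91) = -1. Now have (11 / 91).
Both 11 ≡ 3 and 91 ≡ 3 (mod 4), so reciprocity gives (11 / 91) = -(91 / 11). Reduce: 91 ≡ 3 (mod 11). Now have -(3 / 11).
Both 3 ≡ 3 and 11 ≡ 3 (mod 4), so reciprocity gives (3 / 11) = -(11 / 3). Reduce: 11 ≡ 2 (mod 3). Now have (2 / 3).
Factor out 2: 2 = 2. Since 3 ≡ 3 (mod 8), (2 / 3) = -1. Now have -(1 / 3).
(1 / 3) = 1. Collecting the sign factors: -1.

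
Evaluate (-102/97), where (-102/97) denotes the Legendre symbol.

-1

(-102/97)
  = (92/97)    [-102 ≡ 92 mod 97]
  = (23/97)    [97 ≡ 1 mod 8 ⇒ (2/97)^2 = +1]
  = (97/23)    [QR: 97 ≡ 1 mod 4, sign kept]
  = (5/23)    [97 ≡ 5 mod 23]
  = (23/5)    [QR: 5 ≡ 1 mod 4, sign kept]
  = (3/5)    [23 ≡ 3 mod 5]
  = (5/3)    [QR: 5 ≡ 1 mod 4, sign kept]
  = (2/3)    [5 ≡ 2 mod 3]
  = -(1/3)    [3 ≡ 3 mod 8 ⇒ (2/3) = -1]
  = -1    [(1/3) = 1]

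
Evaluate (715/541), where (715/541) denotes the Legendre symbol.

Reduce the numerator: 715 ≡ 174 (mod 541), so (715/541) = (174/541).
Factor out 2: 174 = 2·87. Since 541 ≡ 5 (mod 8), (2/541) = -1. Now have -(87/541).
541 ≡ 1 (mod 4), so quadratic reciprocity gives (87/541) = (541/87). Reduce: 541 ≡ 19 (mod 87). Now have -(19/87).
Both 19 ≡ 3 and 87 ≡ 3 (mod 4), so reciprocity gives (19/87) = -(87/19). Reduce: 87 ≡ 11 (mod 19). Now have (11/19).
Both 11 ≡ 3 and 19 ≡ 3 (mod 4), so reciprocity gives (11/19) = -(19/11). Reduce: 19 ≡ 8 (mod 11). Now have -(8/11).
Factor out 2: 8 = 2^3. Since 11 ≡ 3 (mod 8), (2/11) = -1, and (2/11)^3 = -1. Now have (1/11).
(1/11) = 1. Collecting the sign factors: 1.

1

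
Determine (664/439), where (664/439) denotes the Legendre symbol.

Reduce the numerator: 664 ≡ 225 (mod 439), so (664/439) = (225/439).
225 ≡ 1 (mod 4), so quadratic reciprocity gives (225/439) = (439/225). Reduce: 439 ≡ 214 (mod 225). Now have (214/225).
Factor out 2: 214 = 2·107. Since 225 ≡ 1 (mod 8), (2/225) = +1. Now have (107/225).
225 ≡ 1 (mod 4), so quadratic reciprocity gives (107/225) = (225/107). Reduce: 225 ≡ 11 (mod 107). Now have (11/107).
Both 11 ≡ 3 and 107 ≡ 3 (mod 4), so reciprocity gives (11/107) = -(107/11). Reduce: 107 ≡ 8 (mod 11). Now have -(8/11).
Factor out 2: 8 = 2^3. Since 11 ≡ 3 (mod 8), (2/11) = -1, and (2/11)^3 = -1. Now have (1/11).
(1/11) = 1. Collecting the sign factors: 1.

1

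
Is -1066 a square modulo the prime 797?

no

Reduce the numerator: -1066 ≡ 528 (mod 797), so (-1066/797) = (528/797).
Factor out 2: 528 = 2^4·33. Since 797 ≡ 5 (mod 8), (2/797) = -1, and (2/797)^4 = +1. Now have (33/797).
33 ≡ 1 (mod 4), so quadratic reciprocity gives (33/797) = (797/33). Reduce: 797 ≡ 5 (mod 33). Now have (5/33).
5 ≡ 1 (mod 4), so quadratic reciprocity gives (5/33) = (33/5). Reduce: 33 ≡ 3 (mod 5). Now have (3/5).
5 ≡ 1 (mod 4), so quadratic reciprocity gives (3/5) = (5/3). Reduce: 5 ≡ 2 (mod 3). Now have (2/3).
Factor out 2: 2 = 2. Since 3 ≡ 3 (mod 8), (2/3) = -1. Now have -(1/3).
(1/3) = 1. Collecting the sign factors: -1.
The Legendre symbol is -1, so x^2 ≡ -1066 (mod 797) has no solution.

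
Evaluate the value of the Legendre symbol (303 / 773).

1

(303 / 773)
  = (773 / 303)    [QR: 773 ≡ 1 mod 4, sign kept]
  = (167 / 303)    [773 ≡ 167 mod 303]
  = -(303 / 167)    [QR: both ≡ 3 mod 4, sign flips]
  = -(136 / 167)    [303 ≡ 136 mod 167]
  = -(17 / 167)    [167 ≡ 7 mod 8 ⇒ (2 / 167)^3 = +1]
  = -(167 / 17)    [QR: 17 ≡ 1 mod 4, sign kept]
  = -(14 / 17)    [167 ≡ 14 mod 17]
  = -(7 / 17)    [17 ≡ 1 mod 8 ⇒ (2 / 17) = +1]
  = -(17 / 7)    [QR: 17 ≡ 1 mod 4, sign kept]
  = -(3 / 7)    [17 ≡ 3 mod 7]
  = (7 / 3)    [QR: both ≡ 3 mod 4, sign flips]
  = (1 / 3)    [7 ≡ 1 mod 3]
  = 1    [(1 / 3) = 1]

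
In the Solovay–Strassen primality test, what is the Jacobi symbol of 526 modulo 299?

Reduce the numerator: 526 ≡ 227 (mod 299), so (526/299) = (227/299).
Both 227 ≡ 3 and 299 ≡ 3 (mod 4), so reciprocity gives (227/299) = -(299/227). Reduce: 299 ≡ 72 (mod 227). Now have -(72/227).
Factor out 2: 72 = 2^3·9. Since 227 ≡ 3 (mod 8), (2/227) = -1, and (2/227)^3 = -1. Now have (9/227).
9 ≡ 1 (mod 4), so quadratic reciprocity gives (9/227) = (227/9). Reduce: 227 ≡ 2 (mod 9). Now have (2/9).
Factor out 2: 2 = 2. Since 9 ≡ 1 (mod 8), (2/9) = +1. Now have (1/9).
(1/9) = 1. Collecting the sign factors: 1.

1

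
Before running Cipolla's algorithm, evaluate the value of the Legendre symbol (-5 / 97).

-1

(-5 / 97)
  = (5 / 97)    [97 ≡ 1 mod 4 ⇒ (-1 / 97) = +1]
  = (97 / 5)    [QR: 5 ≡ 1 mod 4, sign kept]
  = (2 / 5)    [97 ≡ 2 mod 5]
  = -(1 / 5)    [5 ≡ 5 mod 8 ⇒ (2 / 5) = -1]
  = -1    [(1 / 5) = 1]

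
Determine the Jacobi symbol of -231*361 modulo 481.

By multiplicativity, (-231·361/481) = (-231/481)·(361/481).
First factor (-231/481):
(-231/481)
  = (250/481)    [-231 ≡ 250 mod 481]
  = (125/481)    [481 ≡ 1 mod 8 ⇒ (2/481) = +1]
  = (481/125)    [QR: 125 ≡ 1 mod 4, sign kept]
  = (106/125)    [481 ≡ 106 mod 125]
  = -(53/125)    [125 ≡ 5 mod 8 ⇒ (2/125) = -1]
  = -(125/53)    [QR: 53 ≡ 1 mod 4, sign kept]
  = -(19/53)    [125 ≡ 19 mod 53]
  = -(53/19)    [QR: 53 ≡ 1 mod 4, sign kept]
  = -(15/19)    [53 ≡ 15 mod 19]
  = (19/15)    [QR: both ≡ 3 mod 4, sign flips]
  = (4/15)    [19 ≡ 4 mod 15]
  = (1/15)    [15 ≡ 7 mod 8 ⇒ (2/15)^2 = +1]
  = 1    [(1/15) = 1]
Second factor (361/481):
(361/481)
  = (481/361)    [QR: 361 ≡ 1 mod 4, sign kept]
  = (120/361)    [481 ≡ 120 mod 361]
  = (15/361)    [361 ≡ 1 mod 8 ⇒ (2/361)^3 = +1]
  = (361/15)    [QR: 361 ≡ 1 mod 4, sign kept]
  = (1/15)    [361 ≡ 1 mod 15]
  = 1    [(1/15) = 1]
Product: (1)·(1) = 1.

1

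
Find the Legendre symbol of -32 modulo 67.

1

(-32|67)
  = -(32|67)    [67 ≡ 3 mod 4 ⇒ (-1|67) = -1]
  = (1|67)    [67 ≡ 3 mod 8 ⇒ (2|67)^5 = -1]
  = 1    [(1|67) = 1]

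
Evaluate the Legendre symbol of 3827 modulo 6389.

-1

(3827|6389)
  = (6389|3827)    [QR: 6389 ≡ 1 mod 4, sign kept]
  = (2562|3827)    [6389 ≡ 2562 mod 3827]
  = -(1281|3827)    [3827 ≡ 3 mod 8 ⇒ (2|3827) = -1]
  = -(3827|1281)    [QR: 1281 ≡ 1 mod 4, sign kept]
  = -(1265|1281)    [3827 ≡ 1265 mod 1281]
  = -(1281|1265)    [QR: 1265 ≡ 1 mod 4, sign kept]
  = -(16|1265)    [1281 ≡ 16 mod 1265]
  = -(1|1265)    [1265 ≡ 1 mod 8 ⇒ (2|1265)^4 = +1]
  = -1    [(1|1265) = 1]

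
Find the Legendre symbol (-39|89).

(-39|89)
  = (39|89)    [89 ≡ 1 mod 4 ⇒ (-1|89) = +1]
  = (89|39)    [QR: 89 ≡ 1 mod 4, sign kept]
  = (11|39)    [89 ≡ 11 mod 39]
  = -(39|11)    [QR: both ≡ 3 mod 4, sign flips]
  = -(6|11)    [39 ≡ 6 mod 11]
  = (3|11)    [11 ≡ 3 mod 8 ⇒ (2|11) = -1]
  = -(11|3)    [QR: both ≡ 3 mod 4, sign flips]
  = -(2|3)    [11 ≡ 2 mod 3]
  = (1|3)    [3 ≡ 3 mod 8 ⇒ (2|3) = -1]
  = 1    [(1|3) = 1]

1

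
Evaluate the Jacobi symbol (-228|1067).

(-228|1067)
  = (839|1067)    [-228 ≡ 839 mod 1067]
  = -(1067|839)    [QR: both ≡ 3 mod 4, sign flips]
  = -(228|839)    [1067 ≡ 228 mod 839]
  = -(57|839)    [839 ≡ 7 mod 8 ⇒ (2|839)^2 = +1]
  = -(839|57)    [QR: 57 ≡ 1 mod 4, sign kept]
  = -(41|57)    [839 ≡ 41 mod 57]
  = -(57|41)    [QR: 41 ≡ 1 mod 4, sign kept]
  = -(16|41)    [57 ≡ 16 mod 41]
  = -(1|41)    [41 ≡ 1 mod 8 ⇒ (2|41)^4 = +1]
  = -1    [(1|41) = 1]

-1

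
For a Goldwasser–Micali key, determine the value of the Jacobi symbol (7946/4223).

1

Reduce the numerator: 7946 ≡ 3723 (mod 4223), so (7946/4223) = (3723/4223).
Both 3723 ≡ 3 and 4223 ≡ 3 (mod 4), so reciprocity gives (3723/4223) = -(4223/3723). Reduce: 4223 ≡ 500 (mod 3723). Now have -(500/3723).
Factor out 2: 500 = 2^2·125. Since 3723 ≡ 3 (mod 8), (2/3723) = -1, and (2/3723)^2 = +1. Now have -(125/3723).
125 ≡ 1 (mod 4), so quadratic reciprocity gives (125/3723) = (3723/125). Reduce: 3723 ≡ 98 (mod 125). Now have -(98/125).
Factor out 2: 98 = 2·49. Since 125 ≡ 5 (mod 8), (2/125) = -1. Now have (49/125).
49 ≡ 1 (mod 4), so quadratic reciprocity gives (49/125) = (125/49). Reduce: 125 ≡ 27 (mod 49). Now have (27/49).
49 ≡ 1 (mod 4), so quadratic reciprocity gives (27/49) = (49/27). Reduce: 49 ≡ 22 (mod 27). Now have (22/27).
Factor out 2: 22 = 2·11. Since 27 ≡ 3 (mod 8), (2/27) = -1. Now have -(11/27).
Both 11 ≡ 3 and 27 ≡ 3 (mod 4), so reciprocity gives (11/27) = -(27/11). Reduce: 27 ≡ 5 (mod 11). Now have (5/11).
5 ≡ 1 (mod 4), so quadratic reciprocity gives (5/11) = (11/5). Reduce: 11 ≡ 1 (mod 5). Now have (1/5).
(1/5) = 1. Collecting the sign factors: 1.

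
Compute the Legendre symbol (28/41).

-1

(28/41)
  = (7/41)    [41 ≡ 1 mod 8 ⇒ (2/41)^2 = +1]
  = (41/7)    [QR: 41 ≡ 1 mod 4, sign kept]
  = (6/7)    [41 ≡ 6 mod 7]
  = (3/7)    [7 ≡ 7 mod 8 ⇒ (2/7) = +1]
  = -(7/3)    [QR: both ≡ 3 mod 4, sign flips]
  = -(1/3)    [7 ≡ 1 mod 3]
  = -1    [(1/3) = 1]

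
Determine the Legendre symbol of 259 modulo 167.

-1

Reduce the numerator: 259 ≡ 92 (mod 167), so (259/167) = (92/167).
Factor out 2: 92 = 2^2·23. Since 167 ≡ 7 (mod 8), (2/167) = +1, and (2/167)^2 = +1. Now have (23/167).
Both 23 ≡ 3 and 167 ≡ 3 (mod 4), so reciprocity gives (23/167) = -(167/23). Reduce: 167 ≡ 6 (mod 23). Now have -(6/23).
Factor out 2: 6 = 2·3. Since 23 ≡ 7 (mod 8), (2/23) = +1. Now have -(3/23).
Both 3 ≡ 3 and 23 ≡ 3 (mod 4), so reciprocity gives (3/23) = -(23/3). Reduce: 23 ≡ 2 (mod 3). Now have (2/3).
Factor out 2: 2 = 2. Since 3 ≡ 3 (mod 8), (2/3) = -1. Now have -(1/3).
(1/3) = 1. Collecting the sign factors: -1.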